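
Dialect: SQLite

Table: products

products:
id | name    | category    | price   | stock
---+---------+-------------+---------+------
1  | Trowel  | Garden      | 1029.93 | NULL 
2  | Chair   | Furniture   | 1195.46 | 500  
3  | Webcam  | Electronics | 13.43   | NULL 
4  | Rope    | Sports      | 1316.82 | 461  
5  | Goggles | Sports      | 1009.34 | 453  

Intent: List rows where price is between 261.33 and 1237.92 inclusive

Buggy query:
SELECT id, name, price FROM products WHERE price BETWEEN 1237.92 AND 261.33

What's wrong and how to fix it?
Bug: BETWEEN expects the lower bound first; with 1237.92 AND 261.33 the range is empty

Fix: Write BETWEEN 261.33 AND 1237.92

Corrected query:
SELECT id, name, price FROM products WHERE price BETWEEN 261.33 AND 1237.92

Result:
id | name    | price  
---+---------+--------
1  | Trowel  | 1029.93
2  | Chair   | 1195.46
5  | Goggles | 1009.34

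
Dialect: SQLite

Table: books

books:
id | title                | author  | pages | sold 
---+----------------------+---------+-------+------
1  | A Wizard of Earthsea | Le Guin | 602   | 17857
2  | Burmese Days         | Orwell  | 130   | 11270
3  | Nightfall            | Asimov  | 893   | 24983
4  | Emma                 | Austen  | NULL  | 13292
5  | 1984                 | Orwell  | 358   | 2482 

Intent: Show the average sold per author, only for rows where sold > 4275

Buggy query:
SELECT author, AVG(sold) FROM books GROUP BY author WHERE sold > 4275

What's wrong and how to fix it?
Bug: WHERE cannot follow GROUP BY

Fix: Move the WHERE clause before GROUP BY

Corrected query:
SELECT author, AVG(sold) FROM books WHERE sold > 4275 GROUP BY author

Result:
author  | AVG(sold)
--------+----------
Asimov  | 24983    
Austen  | 13292    
Le Guin | 17857    
Orwell  | 11270    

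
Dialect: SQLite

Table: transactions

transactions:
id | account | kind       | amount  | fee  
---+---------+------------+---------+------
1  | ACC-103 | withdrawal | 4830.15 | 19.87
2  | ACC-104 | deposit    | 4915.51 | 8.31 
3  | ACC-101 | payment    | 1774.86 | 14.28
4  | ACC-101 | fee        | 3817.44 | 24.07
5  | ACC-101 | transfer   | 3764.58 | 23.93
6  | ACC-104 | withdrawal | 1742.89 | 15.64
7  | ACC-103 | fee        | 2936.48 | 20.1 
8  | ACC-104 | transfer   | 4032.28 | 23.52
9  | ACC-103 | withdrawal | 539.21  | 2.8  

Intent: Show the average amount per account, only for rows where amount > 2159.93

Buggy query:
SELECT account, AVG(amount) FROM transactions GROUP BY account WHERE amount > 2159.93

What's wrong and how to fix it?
Bug: Row-level WHERE must come before GROUP BY in the clause order

Fix: Move the WHERE clause before GROUP BY

Corrected query:
SELECT account, AVG(amount) FROM transactions WHERE amount > 2159.93 GROUP BY account

Result:
account | AVG(amount)
--------+------------
ACC-101 | 3791.01    
ACC-103 | 3883.315   
ACC-104 | 4473.895   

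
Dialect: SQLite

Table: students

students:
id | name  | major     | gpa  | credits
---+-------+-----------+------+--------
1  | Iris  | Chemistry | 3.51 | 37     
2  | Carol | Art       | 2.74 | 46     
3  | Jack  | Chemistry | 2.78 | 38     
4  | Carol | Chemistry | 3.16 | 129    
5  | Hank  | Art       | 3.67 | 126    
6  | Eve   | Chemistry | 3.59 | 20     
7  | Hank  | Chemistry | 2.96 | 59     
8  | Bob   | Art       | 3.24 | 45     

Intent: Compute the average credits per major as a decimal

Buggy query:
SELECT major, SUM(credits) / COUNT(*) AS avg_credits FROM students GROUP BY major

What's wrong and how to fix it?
Bug: SUM(credits) and COUNT(*) are both integers; the division truncates the fractional part

Fix: Cast one side to REAL so the division keeps the fractional part

Corrected query:
SELECT major, SUM(credits) * 1.0 / COUNT(*) AS avg_credits FROM students GROUP BY major

Result:
major     | avg_credits
----------+------------
Art       | 72.333333  
Chemistry | 56.6       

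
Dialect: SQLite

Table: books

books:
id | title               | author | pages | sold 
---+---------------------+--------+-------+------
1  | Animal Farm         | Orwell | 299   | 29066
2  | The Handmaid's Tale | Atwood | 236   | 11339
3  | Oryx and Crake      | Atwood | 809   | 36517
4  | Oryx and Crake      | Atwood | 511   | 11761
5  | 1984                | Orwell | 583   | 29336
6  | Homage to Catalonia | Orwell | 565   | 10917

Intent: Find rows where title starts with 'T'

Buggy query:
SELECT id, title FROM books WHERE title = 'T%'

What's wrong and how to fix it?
Bug: '=' compares the literal string including the % character; pattern matching needs LIKE

Fix: Use LIKE for wildcard pattern matching

Corrected query:
SELECT id, title FROM books WHERE title LIKE 'T%'

Result:
id | title              
---+--------------------
2  | The Handmaid's Tale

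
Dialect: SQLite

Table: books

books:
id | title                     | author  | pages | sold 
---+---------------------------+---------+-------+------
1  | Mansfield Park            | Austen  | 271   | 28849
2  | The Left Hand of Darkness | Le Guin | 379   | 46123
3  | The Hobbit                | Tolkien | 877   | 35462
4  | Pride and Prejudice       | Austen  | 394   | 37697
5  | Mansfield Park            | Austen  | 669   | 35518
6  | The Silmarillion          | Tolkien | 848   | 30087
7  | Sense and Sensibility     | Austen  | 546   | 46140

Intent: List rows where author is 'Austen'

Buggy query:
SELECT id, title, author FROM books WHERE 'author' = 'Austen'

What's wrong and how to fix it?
Bug: Single quotes denote string literals in SQL; the column name is being compared as a constant string

Fix: Reference the column as author without single quotes

Corrected query:
SELECT id, title, author FROM books WHERE author = 'Austen'

Result:
id | title                 | author
---+-----------------------+-------
1  | Mansfield Park        | Austen
4  | Pride and Prejudice   | Austen
5  | Mansfield Park        | Austen
7  | Sense and Sensibility | Austen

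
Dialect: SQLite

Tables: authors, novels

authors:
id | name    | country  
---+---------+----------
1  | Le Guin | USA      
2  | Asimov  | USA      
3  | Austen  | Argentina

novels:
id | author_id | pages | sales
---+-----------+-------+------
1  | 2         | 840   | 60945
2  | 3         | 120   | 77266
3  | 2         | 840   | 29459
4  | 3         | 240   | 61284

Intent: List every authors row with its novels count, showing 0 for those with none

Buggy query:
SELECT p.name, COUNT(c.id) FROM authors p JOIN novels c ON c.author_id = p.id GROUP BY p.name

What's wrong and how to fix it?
Bug: An inner join excludes parents with zero children

Fix: Use LEFT JOIN so parents without children still appear (COUNT(c.id) gives 0)

Corrected query:
SELECT p.name, COUNT(c.id) FROM authors p LEFT JOIN novels c ON c.author_id = p.id GROUP BY p.name

Result:
name    | COUNT(c.id)
--------+------------
Asimov  | 2          
Austen  | 2          
Le Guin | 0          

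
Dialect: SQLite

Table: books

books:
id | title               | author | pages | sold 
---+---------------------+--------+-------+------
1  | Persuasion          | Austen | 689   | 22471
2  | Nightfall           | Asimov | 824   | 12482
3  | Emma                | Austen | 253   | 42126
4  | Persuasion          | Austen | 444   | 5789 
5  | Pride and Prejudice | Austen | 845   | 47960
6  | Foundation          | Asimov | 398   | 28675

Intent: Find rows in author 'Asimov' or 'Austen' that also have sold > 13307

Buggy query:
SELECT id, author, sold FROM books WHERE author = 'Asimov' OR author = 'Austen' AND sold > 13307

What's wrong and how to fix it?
Bug: AND binds tighter than OR, so this parses as author = 'Asimov' OR (author = 'Austen' AND sold > 13307)

Fix: Add parentheses around the OR so the AND applies to both alternatives

Corrected query:
SELECT id, author, sold FROM books WHERE (author = 'Asimov' OR author = 'Austen') AND sold > 13307

Result:
id | author | sold 
---+--------+------
1  | Austen | 22471
3  | Austen | 42126
5  | Austen | 47960
6  | Asimov | 28675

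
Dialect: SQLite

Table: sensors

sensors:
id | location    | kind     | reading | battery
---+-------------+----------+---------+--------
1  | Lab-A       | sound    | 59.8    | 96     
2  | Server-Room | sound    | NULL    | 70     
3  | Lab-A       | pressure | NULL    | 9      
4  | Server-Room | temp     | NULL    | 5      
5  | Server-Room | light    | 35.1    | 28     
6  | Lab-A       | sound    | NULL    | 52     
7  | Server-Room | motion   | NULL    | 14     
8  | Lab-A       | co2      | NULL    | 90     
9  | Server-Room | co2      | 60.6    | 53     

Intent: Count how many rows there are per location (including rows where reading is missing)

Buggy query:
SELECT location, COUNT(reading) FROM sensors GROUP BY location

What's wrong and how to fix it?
Bug: COUNT(reading) skips NULLs, so groups with missing reading are undercounted

Fix: Replace COUNT(reading) with COUNT(*)

Corrected query:
SELECT location, COUNT(*) FROM sensors GROUP BY location

Result:
location    | COUNT(*)
------------+---------
Lab-A       | 4       
Server-Room | 5       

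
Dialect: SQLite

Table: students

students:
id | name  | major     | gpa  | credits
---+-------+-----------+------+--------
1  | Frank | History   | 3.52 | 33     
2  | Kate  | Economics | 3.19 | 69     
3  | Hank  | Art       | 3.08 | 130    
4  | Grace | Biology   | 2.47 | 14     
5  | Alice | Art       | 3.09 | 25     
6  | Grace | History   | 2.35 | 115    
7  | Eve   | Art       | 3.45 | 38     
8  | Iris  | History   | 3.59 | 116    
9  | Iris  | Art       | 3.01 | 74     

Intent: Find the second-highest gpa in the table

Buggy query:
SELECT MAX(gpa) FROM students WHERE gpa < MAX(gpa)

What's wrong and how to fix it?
Bug: The inner MAX is an aggregate inside WHERE, which is not allowed

Fix: Put the inner MAX in a scalar subquery

Corrected query:
SELECT MAX(gpa) FROM students WHERE gpa < (SELECT MAX(gpa) FROM students)

Result:
MAX(gpa)
--------
3.52    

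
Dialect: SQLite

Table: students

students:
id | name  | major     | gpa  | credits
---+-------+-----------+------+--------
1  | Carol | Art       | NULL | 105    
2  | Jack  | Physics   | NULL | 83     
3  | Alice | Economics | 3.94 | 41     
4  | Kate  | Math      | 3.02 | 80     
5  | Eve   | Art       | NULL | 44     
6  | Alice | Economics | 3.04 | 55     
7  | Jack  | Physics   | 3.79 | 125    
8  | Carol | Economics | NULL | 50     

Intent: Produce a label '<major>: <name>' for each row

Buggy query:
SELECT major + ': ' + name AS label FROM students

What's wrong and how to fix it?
Bug: '+' is numeric addition; on text columns SQLite converts them to 0 instead of concatenating

Fix: Use the || operator for string concatenation

Corrected query:
SELECT major || ': ' || name AS label FROM students

Result:
label           
----------------
Art: Carol      
Physics: Jack   
Economics: Alice
Math: Kate      
Art: Eve        
Economics: Alice
Physics: Jack   
Economics: Carol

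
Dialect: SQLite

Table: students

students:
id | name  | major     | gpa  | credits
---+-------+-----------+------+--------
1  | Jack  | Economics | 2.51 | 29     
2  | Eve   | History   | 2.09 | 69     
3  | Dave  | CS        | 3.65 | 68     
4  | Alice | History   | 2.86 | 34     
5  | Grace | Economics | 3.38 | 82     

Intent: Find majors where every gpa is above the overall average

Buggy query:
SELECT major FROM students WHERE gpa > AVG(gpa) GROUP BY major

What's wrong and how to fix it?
Bug: WHERE evaluates per row before aggregation, so AVG() is unavailable

Fix: Use a subquery for AVG and a HAVING MIN(...) filter so the condition holds for every row in the group

Corrected query:
SELECT major FROM students GROUP BY major HAVING MIN(gpa) > (SELECT AVG(gpa) FROM students)

Result:
major
-----
CS   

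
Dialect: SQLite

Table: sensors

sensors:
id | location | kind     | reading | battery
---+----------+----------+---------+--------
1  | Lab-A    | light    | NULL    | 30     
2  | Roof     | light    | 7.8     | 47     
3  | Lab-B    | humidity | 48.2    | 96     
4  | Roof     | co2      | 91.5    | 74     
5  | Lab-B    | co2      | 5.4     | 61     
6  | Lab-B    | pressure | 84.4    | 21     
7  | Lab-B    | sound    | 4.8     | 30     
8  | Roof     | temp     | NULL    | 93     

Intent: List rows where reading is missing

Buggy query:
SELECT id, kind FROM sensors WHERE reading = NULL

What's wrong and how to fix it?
Bug: Comparing to NULL with '=' never matches; NULL = NULL is unknown, not true

Fix: Use IS NULL to test for NULL

Corrected query:
SELECT id, kind FROM sensors WHERE reading IS NULL

Result:
id | kind 
---+------
1  | light
8  | temp 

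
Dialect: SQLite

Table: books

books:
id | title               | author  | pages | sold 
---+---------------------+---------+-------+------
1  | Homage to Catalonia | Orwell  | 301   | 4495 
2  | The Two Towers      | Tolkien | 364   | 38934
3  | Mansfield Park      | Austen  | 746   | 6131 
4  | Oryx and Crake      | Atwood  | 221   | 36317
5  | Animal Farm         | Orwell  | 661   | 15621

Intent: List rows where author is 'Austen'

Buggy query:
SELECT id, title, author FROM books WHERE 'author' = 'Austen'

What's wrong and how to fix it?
Bug: 'author' in single quotes is a string literal, not the column; the comparison is literal-vs-literal and never true

Fix: Remove the quotes around the column name (or use double quotes for an identifier)

Corrected query:
SELECT id, title, author FROM books WHERE author = 'Austen'

Result:
id | title          | author
---+----------------+-------
3  | Mansfield Park | Austen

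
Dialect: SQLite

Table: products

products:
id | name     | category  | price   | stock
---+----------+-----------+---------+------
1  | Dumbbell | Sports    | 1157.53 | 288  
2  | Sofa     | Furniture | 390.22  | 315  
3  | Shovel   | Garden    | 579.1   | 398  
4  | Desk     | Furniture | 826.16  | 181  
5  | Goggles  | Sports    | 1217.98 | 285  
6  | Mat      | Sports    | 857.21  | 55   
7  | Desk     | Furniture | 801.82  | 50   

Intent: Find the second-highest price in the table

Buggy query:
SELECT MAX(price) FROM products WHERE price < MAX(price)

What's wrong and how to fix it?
Bug: MAX(price) on the right of the comparison is an aggregate-in-WHERE error

Fix: Put the inner MAX in a scalar subquery

Corrected query:
SELECT MAX(price) FROM products WHERE price < (SELECT MAX(price) FROM products)

Result:
MAX(price)
----------
1157.53   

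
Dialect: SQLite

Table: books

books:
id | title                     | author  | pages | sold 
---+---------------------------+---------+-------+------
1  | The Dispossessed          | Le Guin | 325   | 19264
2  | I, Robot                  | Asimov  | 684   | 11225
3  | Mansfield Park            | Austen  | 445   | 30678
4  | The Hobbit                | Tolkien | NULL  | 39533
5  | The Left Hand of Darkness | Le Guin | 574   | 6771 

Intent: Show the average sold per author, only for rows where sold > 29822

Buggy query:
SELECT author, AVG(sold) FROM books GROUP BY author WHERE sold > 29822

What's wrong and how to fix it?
Bug: WHERE cannot follow GROUP BY

Fix: Place WHERE between FROM and GROUP BY

Corrected query:
SELECT author, AVG(sold) FROM books WHERE sold > 29822 GROUP BY author

Result:
author  | AVG(sold)
--------+----------
Austen  | 30678    
Tolkien | 39533    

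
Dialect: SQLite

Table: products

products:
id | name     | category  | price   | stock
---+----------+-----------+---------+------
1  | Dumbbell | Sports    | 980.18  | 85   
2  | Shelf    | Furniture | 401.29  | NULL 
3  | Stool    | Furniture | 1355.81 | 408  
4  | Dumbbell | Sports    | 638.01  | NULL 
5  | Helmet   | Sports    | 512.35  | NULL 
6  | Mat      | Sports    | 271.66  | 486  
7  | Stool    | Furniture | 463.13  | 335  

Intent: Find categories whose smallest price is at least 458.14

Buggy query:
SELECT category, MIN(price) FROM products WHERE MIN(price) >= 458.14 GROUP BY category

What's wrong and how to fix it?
Bug: Aggregates like MIN are computed per group after WHERE runs

Fix: Replace WHERE with HAVING after the GROUP BY

Corrected query:
SELECT category, MIN(price) FROM products GROUP BY category HAVING MIN(price) >= 458.14

Result:
(no rows)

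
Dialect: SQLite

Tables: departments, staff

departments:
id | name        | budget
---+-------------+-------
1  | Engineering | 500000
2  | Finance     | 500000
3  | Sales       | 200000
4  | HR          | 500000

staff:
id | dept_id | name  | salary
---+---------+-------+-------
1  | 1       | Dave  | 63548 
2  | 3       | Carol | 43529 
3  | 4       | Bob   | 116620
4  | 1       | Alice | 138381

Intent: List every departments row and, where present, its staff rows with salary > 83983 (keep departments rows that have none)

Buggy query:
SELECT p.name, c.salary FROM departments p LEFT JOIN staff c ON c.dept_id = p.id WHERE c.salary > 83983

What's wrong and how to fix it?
Bug: Filtering c.salary in WHERE discards the NULL rows produced by LEFT JOIN, turning it into an inner join

Fix: Put 'c.salary > 83983' in the JOIN's ON clause instead of WHERE

Corrected query:
SELECT p.name, c.salary FROM departments p LEFT JOIN staff c ON c.dept_id = p.id AND c.salary > 83983

Result:
name        | salary
------------+-------
Engineering | 138381
Finance     | NULL  
Sales       | NULL  
HR          | 116620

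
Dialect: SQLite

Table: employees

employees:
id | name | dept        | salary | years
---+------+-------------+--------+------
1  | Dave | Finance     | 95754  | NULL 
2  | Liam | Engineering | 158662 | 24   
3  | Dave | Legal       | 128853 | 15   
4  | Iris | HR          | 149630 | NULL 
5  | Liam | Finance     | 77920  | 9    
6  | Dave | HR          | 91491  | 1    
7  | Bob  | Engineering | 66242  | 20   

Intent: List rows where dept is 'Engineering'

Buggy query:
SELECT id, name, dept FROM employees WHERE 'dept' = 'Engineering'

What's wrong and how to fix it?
Bug: Single quotes denote string literals in SQL; the column name is being compared as a constant string

Fix: Reference the column as dept without single quotes

Corrected query:
SELECT id, name, dept FROM employees WHERE dept = 'Engineering'

Result:
id | name | dept       
---+------+------------
2  | Liam | Engineering
7  | Bob  | Engineering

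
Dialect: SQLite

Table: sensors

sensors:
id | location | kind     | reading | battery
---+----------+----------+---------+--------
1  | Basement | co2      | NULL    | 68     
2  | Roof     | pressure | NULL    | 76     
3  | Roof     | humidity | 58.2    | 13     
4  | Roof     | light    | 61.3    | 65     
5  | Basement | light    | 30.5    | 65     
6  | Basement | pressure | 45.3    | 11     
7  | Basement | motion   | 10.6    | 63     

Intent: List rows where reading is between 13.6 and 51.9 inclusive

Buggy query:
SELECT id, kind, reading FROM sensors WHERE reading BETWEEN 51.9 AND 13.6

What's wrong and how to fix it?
Bug: BETWEEN expects the lower bound first; with 51.9 AND 13.6 the range is empty

Fix: Swap the bounds so the smaller value comes first

Corrected query:
SELECT id, kind, reading FROM sensors WHERE reading BETWEEN 13.6 AND 51.9

Result:
id | kind     | reading
---+----------+--------
5  | light    | 30.5   
6  | pressure | 45.3   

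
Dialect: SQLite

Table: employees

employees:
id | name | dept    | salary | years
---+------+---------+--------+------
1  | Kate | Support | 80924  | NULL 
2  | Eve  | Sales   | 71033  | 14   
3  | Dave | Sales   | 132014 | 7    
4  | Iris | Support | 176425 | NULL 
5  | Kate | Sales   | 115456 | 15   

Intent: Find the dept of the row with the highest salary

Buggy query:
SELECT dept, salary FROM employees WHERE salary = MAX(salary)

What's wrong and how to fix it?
Bug: MAX(salary) is an aggregate and cannot be used directly in WHERE

Fix: Use a subquery: WHERE salary = (SELECT MAX(salary) FROM employees)

Corrected query:
SELECT dept, salary FROM employees WHERE salary = (SELECT MAX(salary) FROM employees)

Result:
dept    | salary
--------+-------
Support | 176425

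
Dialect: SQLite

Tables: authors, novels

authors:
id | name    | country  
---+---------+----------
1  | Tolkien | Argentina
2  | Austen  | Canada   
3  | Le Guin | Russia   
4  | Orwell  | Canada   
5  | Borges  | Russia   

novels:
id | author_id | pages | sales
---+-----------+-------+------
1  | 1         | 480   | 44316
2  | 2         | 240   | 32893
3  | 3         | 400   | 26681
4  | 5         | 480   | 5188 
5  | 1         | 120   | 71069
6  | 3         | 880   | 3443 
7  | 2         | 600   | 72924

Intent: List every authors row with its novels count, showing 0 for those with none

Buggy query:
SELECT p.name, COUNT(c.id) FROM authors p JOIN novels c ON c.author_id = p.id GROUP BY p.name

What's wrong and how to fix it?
Bug: INNER JOIN drops authors rows that have no matching novels rows

Fix: Switch to LEFT JOIN to retain unmatched parent rows

Corrected query:
SELECT p.name, COUNT(c.id) FROM authors p LEFT JOIN novels c ON c.author_id = p.id GROUP BY p.name

Result:
name    | COUNT(c.id)
--------+------------
Austen  | 2          
Borges  | 1          
Le Guin | 2          
Orwell  | 0          
Tolkien | 2          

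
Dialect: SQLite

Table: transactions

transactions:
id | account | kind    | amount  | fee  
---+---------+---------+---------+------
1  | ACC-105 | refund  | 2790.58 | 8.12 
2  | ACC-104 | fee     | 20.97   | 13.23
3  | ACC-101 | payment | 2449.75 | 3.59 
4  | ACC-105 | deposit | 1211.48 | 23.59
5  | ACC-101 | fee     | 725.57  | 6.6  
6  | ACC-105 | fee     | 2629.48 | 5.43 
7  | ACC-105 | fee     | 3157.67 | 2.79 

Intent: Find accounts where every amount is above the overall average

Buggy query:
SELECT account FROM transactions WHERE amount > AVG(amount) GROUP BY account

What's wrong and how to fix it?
Bug: AVG() is an aggregate; it can't sit directly in WHERE

Fix: Compute the overall average in a scalar subquery and compare each group's MIN against it in HAVING

Corrected query:
SELECT account FROM transactions GROUP BY account HAVING MIN(amount) > (SELECT AVG(amount) FROM transactions)

Result:
(no rows)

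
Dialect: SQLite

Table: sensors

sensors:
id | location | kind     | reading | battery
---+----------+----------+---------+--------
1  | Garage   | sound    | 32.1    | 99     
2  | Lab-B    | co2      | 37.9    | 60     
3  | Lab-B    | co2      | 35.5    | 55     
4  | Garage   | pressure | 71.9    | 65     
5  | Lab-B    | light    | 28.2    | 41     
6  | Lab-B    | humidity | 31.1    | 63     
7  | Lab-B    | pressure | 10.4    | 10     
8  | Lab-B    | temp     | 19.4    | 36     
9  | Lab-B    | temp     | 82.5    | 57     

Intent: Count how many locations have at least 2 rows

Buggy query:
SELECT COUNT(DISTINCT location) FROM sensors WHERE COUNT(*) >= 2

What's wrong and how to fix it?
Bug: WHERE filters individual rows, not groups, so a group-level COUNT is invalid there

Fix: Use a subquery that GROUPs and filters with HAVING, then count its rows

Corrected query:
SELECT COUNT(*) FROM (SELECT location FROM sensors GROUP BY location HAVING COUNT(*) >= 2)

Result:
COUNT(*)
--------
2       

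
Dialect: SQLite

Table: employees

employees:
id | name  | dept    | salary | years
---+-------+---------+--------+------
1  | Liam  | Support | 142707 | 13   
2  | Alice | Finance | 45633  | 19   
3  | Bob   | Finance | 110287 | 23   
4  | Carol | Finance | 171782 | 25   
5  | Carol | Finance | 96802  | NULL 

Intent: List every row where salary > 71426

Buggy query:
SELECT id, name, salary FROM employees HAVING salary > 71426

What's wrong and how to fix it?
Bug: This is a non-aggregate query (no GROUP BY, no aggregates), so in SQLite the HAVING clause is invalid here; a row-level condition belongs in WHERE

Fix: Use WHERE for row-level filtering

Corrected query:
SELECT id, name, salary FROM employees WHERE salary > 71426

Result:
id | name  | salary
---+-------+-------
1  | Liam  | 142707
3  | Bob   | 110287
4  | Carol | 171782
5  | Carol | 96802 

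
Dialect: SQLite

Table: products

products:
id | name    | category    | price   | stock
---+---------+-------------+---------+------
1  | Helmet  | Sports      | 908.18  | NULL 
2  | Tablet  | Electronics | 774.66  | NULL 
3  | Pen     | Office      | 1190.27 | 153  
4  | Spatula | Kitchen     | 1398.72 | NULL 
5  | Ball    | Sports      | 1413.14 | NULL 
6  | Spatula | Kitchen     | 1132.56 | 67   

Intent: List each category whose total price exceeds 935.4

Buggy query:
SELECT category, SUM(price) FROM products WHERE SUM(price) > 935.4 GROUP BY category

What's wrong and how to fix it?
Bug: Aggregate functions cannot appear in a WHERE clause

Fix: Use HAVING (which filters groups after aggregation) instead of WHERE

Corrected query:
SELECT category, SUM(price) FROM products GROUP BY category HAVING SUM(price) > 935.4

Result:
category | SUM(price)
---------+-----------
Kitchen  | 2531.28   
Office   | 1190.27   
Sports   | 2321.32   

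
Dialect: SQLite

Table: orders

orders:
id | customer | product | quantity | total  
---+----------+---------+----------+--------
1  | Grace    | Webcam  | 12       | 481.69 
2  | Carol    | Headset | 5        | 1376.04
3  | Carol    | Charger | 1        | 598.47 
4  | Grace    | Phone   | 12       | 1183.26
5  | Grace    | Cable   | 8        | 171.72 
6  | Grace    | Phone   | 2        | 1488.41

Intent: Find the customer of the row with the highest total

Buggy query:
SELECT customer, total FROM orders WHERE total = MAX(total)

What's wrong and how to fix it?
Bug: MAX(total) is an aggregate and cannot be used directly in WHERE

Fix: Wrap MAX in a scalar subquery so WHERE compares against a single value

Corrected query:
SELECT customer, total FROM orders WHERE total = (SELECT MAX(total) FROM orders)

Result:
customer | total  
---------+--------
Grace    | 1488.41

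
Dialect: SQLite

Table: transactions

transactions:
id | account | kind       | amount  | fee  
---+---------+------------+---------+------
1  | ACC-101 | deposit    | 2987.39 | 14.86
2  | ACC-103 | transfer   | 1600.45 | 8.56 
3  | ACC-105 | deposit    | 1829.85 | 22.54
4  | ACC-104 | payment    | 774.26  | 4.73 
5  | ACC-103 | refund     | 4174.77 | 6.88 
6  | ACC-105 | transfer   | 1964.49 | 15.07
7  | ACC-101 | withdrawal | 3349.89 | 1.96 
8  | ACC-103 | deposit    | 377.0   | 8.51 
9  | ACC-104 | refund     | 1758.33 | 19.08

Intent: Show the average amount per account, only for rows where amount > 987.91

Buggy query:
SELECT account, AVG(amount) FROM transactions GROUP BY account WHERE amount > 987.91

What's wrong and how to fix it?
Bug: WHERE cannot follow GROUP BY

Fix: Move the WHERE clause before GROUP BY

Corrected query:
SELECT account, AVG(amount) FROM transactions WHERE amount > 987.91 GROUP BY account

Result:
account | AVG(amount)
--------+------------
ACC-101 | 3168.64    
ACC-103 | 2887.61    
ACC-104 | 1758.33    
ACC-105 | 1897.17    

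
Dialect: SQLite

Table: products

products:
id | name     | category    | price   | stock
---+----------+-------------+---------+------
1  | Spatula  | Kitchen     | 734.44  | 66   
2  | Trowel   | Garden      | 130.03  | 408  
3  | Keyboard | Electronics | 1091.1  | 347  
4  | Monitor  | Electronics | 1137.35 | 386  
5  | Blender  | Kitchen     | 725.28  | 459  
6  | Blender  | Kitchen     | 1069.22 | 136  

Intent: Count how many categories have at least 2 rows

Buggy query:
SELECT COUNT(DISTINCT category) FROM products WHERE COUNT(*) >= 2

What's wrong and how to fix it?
Bug: WHERE filters individual rows, not groups, so a group-level COUNT is invalid there

Fix: Use a subquery that GROUPs and filters with HAVING, then count its rows

Corrected query:
SELECT COUNT(*) FROM (SELECT category FROM products GROUP BY category HAVING COUNT(*) >= 2)

Result:
COUNT(*)
--------
2       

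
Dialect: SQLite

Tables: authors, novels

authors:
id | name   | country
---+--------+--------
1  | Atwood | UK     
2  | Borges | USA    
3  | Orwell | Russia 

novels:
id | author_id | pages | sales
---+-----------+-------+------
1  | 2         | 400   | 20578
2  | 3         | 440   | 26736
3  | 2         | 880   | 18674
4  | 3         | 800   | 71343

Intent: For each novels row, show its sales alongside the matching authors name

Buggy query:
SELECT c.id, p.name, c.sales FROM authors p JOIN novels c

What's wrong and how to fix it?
Bug: Missing join condition: each novels row is matched to all authors rows instead of just its own

Fix: Add ON c.author_id = p.id to the JOIN

Corrected query:
SELECT c.id, p.name, c.sales FROM authors p JOIN novels c ON c.author_id = p.id

Result:
id | name   | sales
---+--------+------
1  | Borges | 20578
2  | Orwell | 26736
3  | Borges | 18674
4  | Orwell | 71343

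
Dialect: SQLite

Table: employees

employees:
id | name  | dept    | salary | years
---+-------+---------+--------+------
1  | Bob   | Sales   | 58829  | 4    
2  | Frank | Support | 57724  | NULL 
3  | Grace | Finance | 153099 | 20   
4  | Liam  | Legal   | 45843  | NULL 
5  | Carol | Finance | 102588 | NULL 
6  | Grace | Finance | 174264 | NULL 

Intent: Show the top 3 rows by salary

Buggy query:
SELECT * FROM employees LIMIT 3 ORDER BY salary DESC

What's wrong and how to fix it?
Bug: LIMIT must come after ORDER BY

Fix: Sort with ORDER BY, then apply LIMIT

Corrected query:
SELECT * FROM employees ORDER BY salary DESC LIMIT 3

Result:
id | name  | dept    | salary | years
---+-------+---------+--------+------
6  | Grace | Finance | 174264 | NULL 
3  | Grace | Finance | 153099 | 20   
5  | Carol | Finance | 102588 | NULL 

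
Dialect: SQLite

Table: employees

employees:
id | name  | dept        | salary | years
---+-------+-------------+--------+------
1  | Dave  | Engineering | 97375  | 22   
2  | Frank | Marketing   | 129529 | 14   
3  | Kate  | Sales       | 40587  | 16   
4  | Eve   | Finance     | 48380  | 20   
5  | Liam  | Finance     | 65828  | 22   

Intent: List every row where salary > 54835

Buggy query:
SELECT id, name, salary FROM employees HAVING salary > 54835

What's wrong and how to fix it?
Bug: This is a non-aggregate query (no GROUP BY, no aggregates), so in SQLite the HAVING clause is invalid here; a row-level condition belongs in WHERE

Fix: Use WHERE for row-level filtering

Corrected query:
SELECT id, name, salary FROM employees WHERE salary > 54835

Result:
id | name  | salary
---+-------+-------
1  | Dave  | 97375 
2  | Frank | 129529
5  | Liam  | 65828 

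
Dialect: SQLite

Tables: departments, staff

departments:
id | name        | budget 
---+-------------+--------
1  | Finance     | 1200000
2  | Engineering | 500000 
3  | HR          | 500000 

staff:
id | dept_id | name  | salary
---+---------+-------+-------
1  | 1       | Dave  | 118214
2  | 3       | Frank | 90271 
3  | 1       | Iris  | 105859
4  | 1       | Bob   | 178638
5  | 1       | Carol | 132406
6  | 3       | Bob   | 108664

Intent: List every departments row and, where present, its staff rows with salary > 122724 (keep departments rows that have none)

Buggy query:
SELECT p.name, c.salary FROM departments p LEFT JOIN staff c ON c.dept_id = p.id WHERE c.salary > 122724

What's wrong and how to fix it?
Bug: A WHERE condition on the right-hand table after LEFT JOIN drops unmatched parents

Fix: Move the right-table condition into the ON clause so unmatched parents are kept

Corrected query:
SELECT p.name, c.salary FROM departments p LEFT JOIN staff c ON c.dept_id = p.id AND c.salary > 122724

Result:
name        | salary
------------+-------
Finance     | 132406
Finance     | 178638
Engineering | NULL  
HR          | NULL  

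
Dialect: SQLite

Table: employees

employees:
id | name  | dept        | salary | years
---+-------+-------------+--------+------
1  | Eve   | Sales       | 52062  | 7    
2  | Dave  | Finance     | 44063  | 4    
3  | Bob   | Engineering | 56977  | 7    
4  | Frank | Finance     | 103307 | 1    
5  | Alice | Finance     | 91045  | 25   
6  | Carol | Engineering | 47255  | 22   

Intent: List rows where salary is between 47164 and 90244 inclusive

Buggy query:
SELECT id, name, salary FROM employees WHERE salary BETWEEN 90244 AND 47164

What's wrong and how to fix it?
Bug: BETWEEN expects the lower bound first; with 90244 AND 47164 the range is empty

Fix: Write BETWEEN 47164 AND 90244

Corrected query:
SELECT id, name, salary FROM employees WHERE salary BETWEEN 47164 AND 90244

Result:
id | name  | salary
---+-------+-------
1  | Eve   | 52062 
3  | Bob   | 56977 
6  | Carol | 47255 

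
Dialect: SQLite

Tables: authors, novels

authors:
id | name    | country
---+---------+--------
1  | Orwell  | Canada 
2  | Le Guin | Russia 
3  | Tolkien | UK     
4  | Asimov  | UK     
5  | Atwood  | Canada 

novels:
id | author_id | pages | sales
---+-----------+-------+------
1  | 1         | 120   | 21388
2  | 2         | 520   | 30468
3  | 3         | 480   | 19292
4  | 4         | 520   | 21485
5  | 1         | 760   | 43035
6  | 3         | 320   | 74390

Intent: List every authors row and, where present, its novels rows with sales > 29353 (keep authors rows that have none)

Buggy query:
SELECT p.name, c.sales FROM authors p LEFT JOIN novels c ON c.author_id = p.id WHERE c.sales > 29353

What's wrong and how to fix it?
Bug: A WHERE condition on the right-hand table after LEFT JOIN drops unmatched parents

Fix: Put 'c.sales > 29353' in the JOIN's ON clause instead of WHERE

Corrected query:
SELECT p.name, c.sales FROM authors p LEFT JOIN novels c ON c.author_id = p.id AND c.sales > 29353

Result:
name    | sales
--------+------
Orwell  | 43035
Le Guin | 30468
Tolkien | 74390
Asimov  | NULL 
Atwood  | NULL 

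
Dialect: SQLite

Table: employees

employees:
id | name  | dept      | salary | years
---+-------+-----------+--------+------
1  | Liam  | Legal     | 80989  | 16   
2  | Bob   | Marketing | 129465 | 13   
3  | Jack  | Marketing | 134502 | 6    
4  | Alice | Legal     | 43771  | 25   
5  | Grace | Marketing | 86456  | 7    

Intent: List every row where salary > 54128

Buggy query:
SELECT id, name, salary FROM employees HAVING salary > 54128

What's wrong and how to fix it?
Bug: This is a non-aggregate query (no GROUP BY, no aggregates), so in SQLite the HAVING clause is invalid here; a row-level condition belongs in WHERE

Fix: Replace HAVING with WHERE since the condition applies to individual rows

Corrected query:
SELECT id, name, salary FROM employees WHERE salary > 54128

Result:
id | name  | salary
---+-------+-------
1  | Liam  | 80989 
2  | Bob   | 129465
3  | Jack  | 134502
5  | Grace | 86456 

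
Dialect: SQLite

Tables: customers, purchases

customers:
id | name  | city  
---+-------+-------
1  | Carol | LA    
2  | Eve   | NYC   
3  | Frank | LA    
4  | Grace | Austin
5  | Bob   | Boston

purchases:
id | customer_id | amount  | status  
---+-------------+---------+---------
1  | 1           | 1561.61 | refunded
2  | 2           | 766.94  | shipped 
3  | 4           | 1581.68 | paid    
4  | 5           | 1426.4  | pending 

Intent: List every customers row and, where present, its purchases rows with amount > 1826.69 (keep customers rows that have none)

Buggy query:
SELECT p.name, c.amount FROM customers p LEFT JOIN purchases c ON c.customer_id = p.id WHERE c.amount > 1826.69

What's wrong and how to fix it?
Bug: A WHERE condition on the right-hand table after LEFT JOIN drops unmatched parents

Fix: Move the right-table condition into the ON clause so unmatched parents are kept

Corrected query:
SELECT p.name, c.amount FROM customers p LEFT JOIN purchases c ON c.customer_id = p.id AND c.amount > 1826.69

Result:
name  | amount
------+-------
Carol | NULL  
Eve   | NULL  
Frank | NULL  
Grace | NULL  
Bob   | NULL  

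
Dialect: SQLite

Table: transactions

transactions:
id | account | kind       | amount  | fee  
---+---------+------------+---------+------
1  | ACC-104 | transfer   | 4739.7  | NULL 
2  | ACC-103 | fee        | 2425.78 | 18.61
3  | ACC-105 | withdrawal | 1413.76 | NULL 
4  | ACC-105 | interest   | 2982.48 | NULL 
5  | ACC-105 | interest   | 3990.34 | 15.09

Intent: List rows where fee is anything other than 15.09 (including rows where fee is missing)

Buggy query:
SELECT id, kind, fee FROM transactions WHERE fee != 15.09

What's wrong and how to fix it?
Bug: Inequality against NULL is unknown, not true; rows with NULL are dropped

Fix: Handle NULL separately with IS NULL alongside the inequality

Corrected query:
SELECT id, kind, fee FROM transactions WHERE fee != 15.09 OR fee IS NULL

Result:
id | kind       | fee  
---+------------+------
1  | transfer   | NULL 
2  | fee        | 18.61
3  | withdrawal | NULL 
4  | interest   | NULL 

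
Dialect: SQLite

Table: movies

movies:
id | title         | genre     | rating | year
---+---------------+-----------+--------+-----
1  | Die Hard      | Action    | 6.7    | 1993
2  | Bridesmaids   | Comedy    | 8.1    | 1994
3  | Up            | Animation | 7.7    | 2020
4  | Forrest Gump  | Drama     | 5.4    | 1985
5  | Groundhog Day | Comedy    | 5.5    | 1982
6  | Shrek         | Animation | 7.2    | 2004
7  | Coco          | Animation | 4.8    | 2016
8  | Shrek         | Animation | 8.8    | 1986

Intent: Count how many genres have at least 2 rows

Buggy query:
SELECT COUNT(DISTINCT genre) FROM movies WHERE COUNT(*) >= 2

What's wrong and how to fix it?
Bug: COUNT(*) cannot appear in WHERE; the per-group count doesn't exist yet

Fix: Group first with HAVING COUNT(*) >= 2, then COUNT the resulting groups

Corrected query:
SELECT COUNT(*) FROM (SELECT genre FROM movies GROUP BY genre HAVING COUNT(*) >= 2)

Result:
COUNT(*)
--------
2       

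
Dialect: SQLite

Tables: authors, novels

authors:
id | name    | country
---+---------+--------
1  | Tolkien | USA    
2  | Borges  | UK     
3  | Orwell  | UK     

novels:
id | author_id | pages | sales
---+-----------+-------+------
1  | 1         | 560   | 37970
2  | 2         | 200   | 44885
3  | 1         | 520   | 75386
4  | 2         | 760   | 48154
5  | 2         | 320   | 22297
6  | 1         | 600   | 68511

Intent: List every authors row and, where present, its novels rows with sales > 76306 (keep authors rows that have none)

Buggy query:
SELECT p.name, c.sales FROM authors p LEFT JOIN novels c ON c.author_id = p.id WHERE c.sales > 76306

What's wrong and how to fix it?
Bug: A WHERE condition on the right-hand table after LEFT JOIN drops unmatched parents

Fix: Put 'c.sales > 76306' in the JOIN's ON clause instead of WHERE

Corrected query:
SELECT p.name, c.sales FROM authors p LEFT JOIN novels c ON c.author_id = p.id AND c.sales > 76306

Result:
name    | sales
--------+------
Tolkien | NULL 
Borges  | NULL 
Orwell  | NULL 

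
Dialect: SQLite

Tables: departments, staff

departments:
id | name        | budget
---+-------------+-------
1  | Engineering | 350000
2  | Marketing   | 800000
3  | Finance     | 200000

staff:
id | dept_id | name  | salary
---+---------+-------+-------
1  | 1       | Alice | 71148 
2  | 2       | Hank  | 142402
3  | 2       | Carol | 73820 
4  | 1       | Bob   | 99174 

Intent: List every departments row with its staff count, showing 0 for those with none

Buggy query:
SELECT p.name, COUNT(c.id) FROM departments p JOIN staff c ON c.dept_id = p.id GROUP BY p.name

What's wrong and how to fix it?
Bug: INNER JOIN drops departments rows that have no matching staff rows

Fix: Use LEFT JOIN so parents without children still appear (COUNT(c.id) gives 0)

Corrected query:
SELECT p.name, COUNT(c.id) FROM departments p LEFT JOIN staff c ON c.dept_id = p.id GROUP BY p.name

Result:
name        | COUNT(c.id)
------------+------------
Engineering | 2          
Finance     | 0          
Marketing   | 2          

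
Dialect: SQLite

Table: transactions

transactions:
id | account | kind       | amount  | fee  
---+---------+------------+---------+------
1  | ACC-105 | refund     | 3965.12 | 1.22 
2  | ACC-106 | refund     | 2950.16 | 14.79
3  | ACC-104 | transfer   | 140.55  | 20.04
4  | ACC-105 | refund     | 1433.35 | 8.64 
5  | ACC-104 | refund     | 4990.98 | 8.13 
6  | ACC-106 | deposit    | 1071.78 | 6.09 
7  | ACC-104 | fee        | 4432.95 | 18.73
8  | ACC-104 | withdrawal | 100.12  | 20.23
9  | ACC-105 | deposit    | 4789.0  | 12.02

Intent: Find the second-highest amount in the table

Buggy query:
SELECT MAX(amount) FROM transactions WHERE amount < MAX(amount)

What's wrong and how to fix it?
Bug: MAX(amount) on the right of the comparison is an aggregate-in-WHERE error

Fix: Compute the overall MAX in a subquery, then take MAX of rows below it

Corrected query:
SELECT MAX(amount) FROM transactions WHERE amount < (SELECT MAX(amount) FROM transactions)

Result:
MAX(amount)
-----------
4789       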